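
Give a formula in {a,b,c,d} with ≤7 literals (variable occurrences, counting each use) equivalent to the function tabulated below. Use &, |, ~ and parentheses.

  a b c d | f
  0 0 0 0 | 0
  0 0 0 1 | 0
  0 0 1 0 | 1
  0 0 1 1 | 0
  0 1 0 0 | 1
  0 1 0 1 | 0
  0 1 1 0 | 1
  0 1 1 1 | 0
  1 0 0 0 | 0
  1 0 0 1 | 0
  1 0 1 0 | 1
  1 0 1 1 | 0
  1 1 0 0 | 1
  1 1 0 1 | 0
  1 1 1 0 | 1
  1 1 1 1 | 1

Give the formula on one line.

  (a & c) = 0000000000110011
  (b & (a & c)) = 0000000000000011
  (c | b) = 0011111100111111
  ~d = 1010101010101010
  ((c | b) & ~d) = 0010101000101010
  ((b & (a & c)) | ((c | b) & ~d)) = 0010101000101011

((b & (a & c)) | ((c | b) & ~d))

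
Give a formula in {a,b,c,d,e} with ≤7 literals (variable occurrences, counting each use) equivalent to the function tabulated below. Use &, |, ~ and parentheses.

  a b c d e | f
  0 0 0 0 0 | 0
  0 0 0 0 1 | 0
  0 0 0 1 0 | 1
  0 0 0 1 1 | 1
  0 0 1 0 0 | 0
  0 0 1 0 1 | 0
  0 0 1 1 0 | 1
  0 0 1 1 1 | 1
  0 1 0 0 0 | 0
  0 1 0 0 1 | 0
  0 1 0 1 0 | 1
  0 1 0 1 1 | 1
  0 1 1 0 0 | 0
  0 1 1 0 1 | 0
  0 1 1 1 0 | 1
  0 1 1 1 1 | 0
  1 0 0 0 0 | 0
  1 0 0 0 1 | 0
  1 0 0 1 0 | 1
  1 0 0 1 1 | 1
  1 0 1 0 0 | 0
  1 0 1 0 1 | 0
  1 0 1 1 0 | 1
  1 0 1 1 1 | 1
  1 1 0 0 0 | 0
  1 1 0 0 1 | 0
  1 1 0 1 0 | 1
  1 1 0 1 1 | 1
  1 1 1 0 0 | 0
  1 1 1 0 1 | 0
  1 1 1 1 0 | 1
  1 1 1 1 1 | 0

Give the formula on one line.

(((~c | ~b) | (~b | ~e)) & d)

  ~c = 11110000111100001111000011110000
  ~b = 11111111000000001111111100000000
  (~c | ~b) = 11111111111100001111111111110000
  ~e = 10101010101010101010101010101010
  (~b | ~e) = 11111111101010101111111110101010
  ((~c | ~b) | (~b | ~e)) = 11111111111110101111111111111010
  (((~c | ~b) | (~b | ~e)) & d) = 00110011001100100011001100110010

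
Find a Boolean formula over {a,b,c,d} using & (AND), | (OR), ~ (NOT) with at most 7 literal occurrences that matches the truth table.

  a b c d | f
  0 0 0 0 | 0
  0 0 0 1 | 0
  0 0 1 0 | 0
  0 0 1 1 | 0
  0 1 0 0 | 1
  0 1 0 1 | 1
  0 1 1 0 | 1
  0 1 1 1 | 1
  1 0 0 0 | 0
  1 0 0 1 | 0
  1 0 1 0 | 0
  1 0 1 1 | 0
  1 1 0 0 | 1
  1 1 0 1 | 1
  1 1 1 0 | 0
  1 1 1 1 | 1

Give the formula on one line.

((~c | (~a | (d & c))) & b)

  ~c = 1100110011001100
  ~a = 1111111100000000
  (d & c) = 0001000100010001
  (~a | (d & c)) = 1111111100010001
  (~c | (~a | (d & c))) = 1111111111011101
  ((~c | (~a | (d & c))) & b) = 0000111100001101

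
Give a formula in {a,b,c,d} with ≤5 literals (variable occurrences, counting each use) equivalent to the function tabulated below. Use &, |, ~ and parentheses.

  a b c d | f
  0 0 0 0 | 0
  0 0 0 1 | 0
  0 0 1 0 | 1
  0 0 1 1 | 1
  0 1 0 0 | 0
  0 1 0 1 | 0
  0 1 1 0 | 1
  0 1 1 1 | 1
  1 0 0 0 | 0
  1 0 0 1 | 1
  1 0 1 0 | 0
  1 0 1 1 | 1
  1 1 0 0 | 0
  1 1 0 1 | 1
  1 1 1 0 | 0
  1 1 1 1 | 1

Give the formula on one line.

  ~a = 1111111100000000
  (c & ~a) = 0011001100000000
  (d & a) = 0000000001010101
  ((c & ~a) | (d & a)) = 0011001101010101

((c & ~a) | (d & a))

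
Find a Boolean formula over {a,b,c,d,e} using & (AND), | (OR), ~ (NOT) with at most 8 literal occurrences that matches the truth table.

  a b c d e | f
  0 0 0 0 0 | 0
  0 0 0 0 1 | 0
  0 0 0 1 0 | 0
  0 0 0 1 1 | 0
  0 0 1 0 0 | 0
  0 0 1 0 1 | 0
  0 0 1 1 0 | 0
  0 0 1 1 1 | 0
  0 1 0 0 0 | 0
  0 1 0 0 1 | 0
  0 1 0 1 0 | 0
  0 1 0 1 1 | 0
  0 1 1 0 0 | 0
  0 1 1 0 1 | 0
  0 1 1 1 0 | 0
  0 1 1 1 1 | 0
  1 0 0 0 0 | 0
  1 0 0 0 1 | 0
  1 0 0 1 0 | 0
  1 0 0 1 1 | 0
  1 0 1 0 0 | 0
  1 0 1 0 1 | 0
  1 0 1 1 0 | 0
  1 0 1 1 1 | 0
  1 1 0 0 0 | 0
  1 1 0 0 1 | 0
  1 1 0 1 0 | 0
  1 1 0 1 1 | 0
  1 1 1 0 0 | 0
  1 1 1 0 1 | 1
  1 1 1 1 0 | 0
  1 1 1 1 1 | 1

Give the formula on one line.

((e & b) & ((a & e) & (c & a)))

  (e & b) = 00000000010101010000000001010101
  (a & e) = 00000000000000000101010101010101
  (c & a) = 00000000000000000000111100001111
  ((a & e) & (c & a)) = 00000000000000000000010100000101
  ((e & b) & ((a & e) & (c & a))) = 00000000000000000000000000000101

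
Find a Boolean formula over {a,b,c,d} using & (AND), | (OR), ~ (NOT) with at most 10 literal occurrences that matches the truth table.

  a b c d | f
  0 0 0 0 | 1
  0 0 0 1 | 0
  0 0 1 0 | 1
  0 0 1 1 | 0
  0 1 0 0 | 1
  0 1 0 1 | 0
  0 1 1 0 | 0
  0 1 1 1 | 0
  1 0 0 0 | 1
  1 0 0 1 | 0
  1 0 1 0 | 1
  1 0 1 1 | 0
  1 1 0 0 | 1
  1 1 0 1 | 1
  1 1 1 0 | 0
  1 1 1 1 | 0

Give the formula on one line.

((a | ~d) & ((~d & ~b) | (~c & (b | ~a))))

  ~d = 1010101010101010
  (a | ~d) = 1010101011111111
  ~b = 1111000011110000
  (~d & ~b) = 1010000010100000
  ~c = 1100110011001100
  ~a = 1111111100000000
  (b | ~a) = 1111111100001111
  (~c & (b | ~a)) = 1100110000001100
  ((~d & ~b) | (~c & (b | ~a))) = 1110110010101100
  ((a | ~d) & ((~d & ~b) | (~c & (b | ~a)))) = 1010100010101100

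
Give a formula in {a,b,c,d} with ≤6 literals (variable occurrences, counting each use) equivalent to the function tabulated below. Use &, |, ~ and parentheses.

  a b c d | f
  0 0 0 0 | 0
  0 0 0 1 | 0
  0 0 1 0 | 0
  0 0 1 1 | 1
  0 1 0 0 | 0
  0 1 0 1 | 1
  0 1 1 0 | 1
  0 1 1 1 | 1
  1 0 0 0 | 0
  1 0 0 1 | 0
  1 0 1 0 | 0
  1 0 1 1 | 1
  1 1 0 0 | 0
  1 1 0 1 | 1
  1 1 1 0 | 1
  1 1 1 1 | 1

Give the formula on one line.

(((d & c) | b) & (c | d))

  (d & c) = 0001000100010001
  ((d & c) | b) = 0001111100011111
  (c | d) = 0111011101110111
  (((d & c) | b) & (c | d)) = 0001011100010111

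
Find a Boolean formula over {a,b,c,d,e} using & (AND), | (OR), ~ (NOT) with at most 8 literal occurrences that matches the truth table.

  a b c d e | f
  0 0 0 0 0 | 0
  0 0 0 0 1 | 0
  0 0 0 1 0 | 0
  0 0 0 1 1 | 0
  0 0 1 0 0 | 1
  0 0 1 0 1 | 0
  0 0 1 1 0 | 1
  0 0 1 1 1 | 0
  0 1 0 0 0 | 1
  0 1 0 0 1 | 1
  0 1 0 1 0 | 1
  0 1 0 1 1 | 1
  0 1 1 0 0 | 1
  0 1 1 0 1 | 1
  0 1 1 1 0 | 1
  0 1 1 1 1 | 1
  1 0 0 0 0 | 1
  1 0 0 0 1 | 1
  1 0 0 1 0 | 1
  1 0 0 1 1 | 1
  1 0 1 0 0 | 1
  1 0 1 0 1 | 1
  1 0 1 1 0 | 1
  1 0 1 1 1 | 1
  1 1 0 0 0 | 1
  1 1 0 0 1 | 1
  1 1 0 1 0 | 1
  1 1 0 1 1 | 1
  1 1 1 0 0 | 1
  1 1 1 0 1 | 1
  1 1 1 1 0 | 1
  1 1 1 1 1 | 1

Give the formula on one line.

  (b | a) = 00000000111111111111111111111111
  ~e = 10101010101010101010101010101010
  (c & ~e) = 00001010000010100000101000001010
  (a | (c & ~e)) = 00001010000010101111111111111111
  ((a | (c & ~e)) & c) = 00001010000010100000111100001111
  ((b | a) | ((a | (c & ~e)) & c)) = 00001010111111111111111111111111

((b | a) | ((a | (c & ~e)) & c))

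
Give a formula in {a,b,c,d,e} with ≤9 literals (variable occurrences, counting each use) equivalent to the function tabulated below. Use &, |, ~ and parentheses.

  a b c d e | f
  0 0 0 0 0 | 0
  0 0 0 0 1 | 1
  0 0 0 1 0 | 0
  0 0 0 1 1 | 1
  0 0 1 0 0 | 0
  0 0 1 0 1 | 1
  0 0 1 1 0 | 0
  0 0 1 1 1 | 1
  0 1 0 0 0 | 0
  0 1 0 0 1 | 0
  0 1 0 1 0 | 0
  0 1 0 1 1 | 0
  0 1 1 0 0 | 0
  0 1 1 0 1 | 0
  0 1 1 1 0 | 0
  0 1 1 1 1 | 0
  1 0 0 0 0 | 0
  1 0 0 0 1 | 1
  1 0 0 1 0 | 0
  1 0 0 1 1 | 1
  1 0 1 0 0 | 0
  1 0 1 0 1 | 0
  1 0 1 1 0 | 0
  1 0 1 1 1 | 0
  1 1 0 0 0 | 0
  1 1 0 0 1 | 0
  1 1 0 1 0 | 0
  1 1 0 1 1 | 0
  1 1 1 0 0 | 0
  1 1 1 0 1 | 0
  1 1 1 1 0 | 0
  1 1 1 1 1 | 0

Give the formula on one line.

  ~c = 11110000111100001111000011110000
  ~a = 11111111111111110000000000000000
  (~a & c) = 00001111000011110000000000000000
  (~c | (~a & c)) = 11111111111111111111000011110000
  (e & (~c | (~a & c))) = 01010101010101010101000001010000
  (e | ~c) = 11110101111101011111010111110101
  ~b = 11111111000000001111111100000000
  ((e | ~c) & ~b) = 11110101000000001111010100000000
  ((e & (~c | (~a & c))) & ((e | ~c) & ~b)) = 01010101000000000101000000000000

((e & (~c | (~a & c))) & ((e | ~c) & ~b))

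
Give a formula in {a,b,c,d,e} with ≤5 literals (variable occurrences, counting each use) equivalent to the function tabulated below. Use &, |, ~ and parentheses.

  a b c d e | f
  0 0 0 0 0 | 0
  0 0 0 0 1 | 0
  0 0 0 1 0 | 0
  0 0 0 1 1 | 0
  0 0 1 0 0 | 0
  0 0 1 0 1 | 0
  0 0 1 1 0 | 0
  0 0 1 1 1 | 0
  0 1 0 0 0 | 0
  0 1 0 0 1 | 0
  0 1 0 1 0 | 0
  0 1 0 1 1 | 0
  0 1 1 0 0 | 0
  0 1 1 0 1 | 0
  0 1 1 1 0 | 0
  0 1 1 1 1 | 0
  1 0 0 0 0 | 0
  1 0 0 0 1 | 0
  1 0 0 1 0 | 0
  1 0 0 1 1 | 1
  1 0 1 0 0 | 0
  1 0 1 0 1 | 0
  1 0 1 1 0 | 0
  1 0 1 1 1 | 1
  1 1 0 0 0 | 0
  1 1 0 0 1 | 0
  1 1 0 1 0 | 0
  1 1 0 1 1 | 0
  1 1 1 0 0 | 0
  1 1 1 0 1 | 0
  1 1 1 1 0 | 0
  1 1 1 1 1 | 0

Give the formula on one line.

  ~b = 11111111000000001111111100000000
  (~b & d) = 00110011000000000011001100000000
  ((~b & d) & e) = 00010001000000000001000100000000
  (e & a) = 00000000000000000101010101010101
  (((~b & d) & e) & (e & a)) = 00000000000000000001000100000000

(((~b & d) & e) & (e & a))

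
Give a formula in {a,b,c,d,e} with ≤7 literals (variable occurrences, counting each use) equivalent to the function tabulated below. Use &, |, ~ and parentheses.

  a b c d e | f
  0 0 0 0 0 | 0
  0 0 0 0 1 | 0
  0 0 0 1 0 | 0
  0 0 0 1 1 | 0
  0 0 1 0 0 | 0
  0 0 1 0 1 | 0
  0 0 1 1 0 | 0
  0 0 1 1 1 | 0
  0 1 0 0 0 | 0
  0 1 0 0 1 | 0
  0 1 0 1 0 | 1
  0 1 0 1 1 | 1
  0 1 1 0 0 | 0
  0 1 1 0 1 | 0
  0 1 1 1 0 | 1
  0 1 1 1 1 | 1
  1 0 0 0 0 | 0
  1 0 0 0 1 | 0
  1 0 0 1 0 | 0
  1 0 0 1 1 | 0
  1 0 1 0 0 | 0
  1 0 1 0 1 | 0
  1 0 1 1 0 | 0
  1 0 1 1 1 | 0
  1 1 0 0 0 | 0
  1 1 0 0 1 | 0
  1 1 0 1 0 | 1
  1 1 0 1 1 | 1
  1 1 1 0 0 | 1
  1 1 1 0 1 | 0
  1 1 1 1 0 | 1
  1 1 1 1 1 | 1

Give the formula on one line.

  (d | a) = 00110011001100111111111111111111
  ~e = 10101010101010101010101010101010
  (c & ~e) = 00001010000010100000101000001010
  (d | (c & ~e)) = 00111011001110110011101100111011
  (b & (d | (c & ~e))) = 00000000001110110000000000111011
  ((d | a) & (b & (d | (c & ~e)))) = 00000000001100110000000000111011

((d | a) & (b & (d | (c & ~e))))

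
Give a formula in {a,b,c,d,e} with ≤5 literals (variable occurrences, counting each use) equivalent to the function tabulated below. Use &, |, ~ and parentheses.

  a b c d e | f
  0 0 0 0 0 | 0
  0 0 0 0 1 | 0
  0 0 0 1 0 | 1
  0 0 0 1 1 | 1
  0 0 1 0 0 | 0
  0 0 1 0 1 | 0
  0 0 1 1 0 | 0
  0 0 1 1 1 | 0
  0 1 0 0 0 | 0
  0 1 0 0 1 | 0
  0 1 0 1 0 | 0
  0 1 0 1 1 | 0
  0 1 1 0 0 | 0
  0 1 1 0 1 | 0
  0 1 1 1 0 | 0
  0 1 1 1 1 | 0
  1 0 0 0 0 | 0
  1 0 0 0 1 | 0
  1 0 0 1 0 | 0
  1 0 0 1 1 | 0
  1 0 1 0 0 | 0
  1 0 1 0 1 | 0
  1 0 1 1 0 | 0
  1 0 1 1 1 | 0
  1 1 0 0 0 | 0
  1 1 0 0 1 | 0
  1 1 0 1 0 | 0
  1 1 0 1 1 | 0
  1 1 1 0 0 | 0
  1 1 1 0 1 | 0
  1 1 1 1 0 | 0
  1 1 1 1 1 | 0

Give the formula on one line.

(((~a & d) & ~c) & ~b)

  ~a = 11111111111111110000000000000000
  (~a & d) = 00110011001100110000000000000000
  ~c = 11110000111100001111000011110000
  ((~a & d) & ~c) = 00110000001100000000000000000000
  ~b = 11111111000000001111111100000000
  (((~a & d) & ~c) & ~b) = 00110000000000000000000000000000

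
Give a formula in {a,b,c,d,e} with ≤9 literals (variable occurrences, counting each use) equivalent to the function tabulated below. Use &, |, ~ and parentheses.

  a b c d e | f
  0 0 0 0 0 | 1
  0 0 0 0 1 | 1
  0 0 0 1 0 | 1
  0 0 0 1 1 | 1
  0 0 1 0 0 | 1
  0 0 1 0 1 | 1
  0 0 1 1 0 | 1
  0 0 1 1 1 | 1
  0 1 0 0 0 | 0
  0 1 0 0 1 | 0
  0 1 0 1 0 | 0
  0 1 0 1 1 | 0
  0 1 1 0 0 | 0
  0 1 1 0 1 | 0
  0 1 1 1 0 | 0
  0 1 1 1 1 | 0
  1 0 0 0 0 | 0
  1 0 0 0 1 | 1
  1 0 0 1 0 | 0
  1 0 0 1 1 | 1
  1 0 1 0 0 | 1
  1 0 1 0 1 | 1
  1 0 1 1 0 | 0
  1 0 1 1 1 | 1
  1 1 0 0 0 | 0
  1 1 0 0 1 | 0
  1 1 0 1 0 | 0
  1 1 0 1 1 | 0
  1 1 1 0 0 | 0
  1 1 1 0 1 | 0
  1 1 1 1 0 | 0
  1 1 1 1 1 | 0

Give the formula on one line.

((~b & (e | ~a)) | ((c & ~b) & ~d))

  ~b = 11111111000000001111111100000000
  ~a = 11111111111111110000000000000000
  (e | ~a) = 11111111111111110101010101010101
  (~b & (e | ~a)) = 11111111000000000101010100000000
  (c & ~b) = 00001111000000000000111100000000
  ~d = 11001100110011001100110011001100
  ((c & ~b) & ~d) = 00001100000000000000110000000000
  ((~b & (e | ~a)) | ((c & ~b) & ~d)) = 11111111000000000101110100000000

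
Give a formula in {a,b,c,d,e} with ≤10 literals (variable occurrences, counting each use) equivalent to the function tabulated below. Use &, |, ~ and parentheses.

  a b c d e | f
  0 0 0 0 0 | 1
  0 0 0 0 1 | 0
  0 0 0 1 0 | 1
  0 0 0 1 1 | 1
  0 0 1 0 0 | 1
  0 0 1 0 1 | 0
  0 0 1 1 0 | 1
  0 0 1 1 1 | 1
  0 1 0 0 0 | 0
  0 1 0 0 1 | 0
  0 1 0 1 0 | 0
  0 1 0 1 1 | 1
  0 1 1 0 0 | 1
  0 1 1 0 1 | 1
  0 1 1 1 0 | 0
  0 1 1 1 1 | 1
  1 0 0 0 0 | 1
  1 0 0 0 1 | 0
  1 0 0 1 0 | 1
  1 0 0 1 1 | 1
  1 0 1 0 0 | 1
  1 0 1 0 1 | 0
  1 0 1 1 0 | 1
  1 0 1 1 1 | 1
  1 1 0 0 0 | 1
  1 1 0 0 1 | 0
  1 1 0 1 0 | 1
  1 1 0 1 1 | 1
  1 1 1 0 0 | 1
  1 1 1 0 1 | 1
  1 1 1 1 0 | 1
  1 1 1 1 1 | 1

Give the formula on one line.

(((~e | d) & (a | (e | (~b & ~e)))) | (c & (~d & b)))

  ~e = 10101010101010101010101010101010
  (~e | d) = 10111011101110111011101110111011
  ~b = 11111111000000001111111100000000
  (~b & ~e) = 10101010000000001010101000000000
  (e | (~b & ~e)) = 11111111010101011111111101010101
  (a | (e | (~b & ~e))) = 11111111010101011111111111111111
  ((~e | d) & (a | (e | (~b & ~e)))) = 10111011000100011011101110111011
  ~d = 11001100110011001100110011001100
  (~d & b) = 00000000110011000000000011001100
  (c & (~d & b)) = 00000000000011000000000000001100
  (((~e | d) & (a | (e | (~b & ~e)))) | (c & (~d & b))) = 10111011000111011011101110111111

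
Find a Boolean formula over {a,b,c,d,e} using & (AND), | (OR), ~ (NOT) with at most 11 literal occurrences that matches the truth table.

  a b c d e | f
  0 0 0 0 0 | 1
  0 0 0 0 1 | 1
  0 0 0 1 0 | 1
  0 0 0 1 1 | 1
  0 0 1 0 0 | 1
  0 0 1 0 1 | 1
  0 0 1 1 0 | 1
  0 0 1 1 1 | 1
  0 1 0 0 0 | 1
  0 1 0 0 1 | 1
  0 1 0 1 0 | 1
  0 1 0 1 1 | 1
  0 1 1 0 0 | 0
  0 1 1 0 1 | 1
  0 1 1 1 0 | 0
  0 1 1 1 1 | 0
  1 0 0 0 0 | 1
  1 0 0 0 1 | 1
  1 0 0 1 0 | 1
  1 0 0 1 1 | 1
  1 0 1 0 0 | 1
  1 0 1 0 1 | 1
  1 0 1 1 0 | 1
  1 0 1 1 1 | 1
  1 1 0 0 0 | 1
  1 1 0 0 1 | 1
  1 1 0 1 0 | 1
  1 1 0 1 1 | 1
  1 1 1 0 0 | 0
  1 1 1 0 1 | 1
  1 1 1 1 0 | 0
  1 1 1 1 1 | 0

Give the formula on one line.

  ~b = 11111111000000001111111100000000
  ~d = 11001100110011001100110011001100
  ~e = 10101010101010101010101010101010
  (~d & ~e) = 10001000100010001000100010001000
  (~b & (~d & ~e)) = 10001000000000001000100000000000
  (~d & e) = 01000100010001000100010001000100
  (~b | (~d & e)) = 11111111010001001111111101000100
  (c | e) = 01011111010111110101111101011111
  ((~b | (~d & e)) & (c | e)) = 01011111010001000101111101000100
  ((~b & (~d & ~e)) | ((~b | (~d & e)) & (c | e))) = 11011111010001001101111101000100
  ~c = 11110000111100001111000011110000
  (((~b & (~d & ~e)) | ((~b | (~d & e)) & (c | e))) | ~c) = 11111111111101001111111111110100

(((~b & (~d & ~e)) | ((~b | (~d & e)) & (c | e))) | ~c)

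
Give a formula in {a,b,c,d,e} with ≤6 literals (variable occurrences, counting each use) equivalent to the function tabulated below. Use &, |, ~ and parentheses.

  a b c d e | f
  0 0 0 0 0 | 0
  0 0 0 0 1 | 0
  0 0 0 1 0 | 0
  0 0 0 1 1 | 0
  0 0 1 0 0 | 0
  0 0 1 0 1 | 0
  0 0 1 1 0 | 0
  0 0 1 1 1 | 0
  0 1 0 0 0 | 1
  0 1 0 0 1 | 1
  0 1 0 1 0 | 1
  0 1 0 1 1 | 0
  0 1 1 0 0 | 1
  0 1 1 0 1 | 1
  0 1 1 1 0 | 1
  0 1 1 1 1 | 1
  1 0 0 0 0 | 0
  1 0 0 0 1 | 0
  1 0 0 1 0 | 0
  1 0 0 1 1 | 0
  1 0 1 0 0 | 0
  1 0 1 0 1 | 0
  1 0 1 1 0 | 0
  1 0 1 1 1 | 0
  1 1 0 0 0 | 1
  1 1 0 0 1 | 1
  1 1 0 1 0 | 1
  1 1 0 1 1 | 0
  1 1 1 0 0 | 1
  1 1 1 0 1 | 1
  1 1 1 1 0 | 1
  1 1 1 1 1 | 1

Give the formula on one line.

  ~e = 10101010101010101010101010101010
  ~d = 11001100110011001100110011001100
  (~d | c) = 11001111110011111100111111001111
  (~e | (~d | c)) = 11101111111011111110111111101111
  ((~e | (~d | c)) & b) = 00000000111011110000000011101111

((~e | (~d | c)) & b)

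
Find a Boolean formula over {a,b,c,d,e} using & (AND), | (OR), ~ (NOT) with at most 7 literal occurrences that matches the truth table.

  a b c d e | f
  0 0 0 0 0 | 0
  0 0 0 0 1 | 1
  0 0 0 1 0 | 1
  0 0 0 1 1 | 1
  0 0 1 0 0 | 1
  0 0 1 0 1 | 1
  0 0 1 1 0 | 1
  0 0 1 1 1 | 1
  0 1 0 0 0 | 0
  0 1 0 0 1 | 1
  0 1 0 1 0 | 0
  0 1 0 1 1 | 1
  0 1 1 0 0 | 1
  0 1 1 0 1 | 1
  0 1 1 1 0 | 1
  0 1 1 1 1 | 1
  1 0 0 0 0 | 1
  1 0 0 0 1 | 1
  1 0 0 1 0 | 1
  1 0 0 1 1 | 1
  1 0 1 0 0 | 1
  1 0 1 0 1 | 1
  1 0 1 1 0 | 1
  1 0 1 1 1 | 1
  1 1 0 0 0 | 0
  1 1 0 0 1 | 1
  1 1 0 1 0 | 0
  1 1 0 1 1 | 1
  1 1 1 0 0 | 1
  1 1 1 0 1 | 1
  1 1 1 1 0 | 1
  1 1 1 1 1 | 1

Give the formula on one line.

((c | (~b & ((d | a) & ~e))) | e)

  ~b = 11111111000000001111111100000000
  (d | a) = 00110011001100111111111111111111
  ~e = 10101010101010101010101010101010
  ((d | a) & ~e) = 00100010001000101010101010101010
  (~b & ((d | a) & ~e)) = 00100010000000001010101000000000
  (c | (~b & ((d | a) & ~e))) = 00101111000011111010111100001111
  ((c | (~b & ((d | a) & ~e))) | e) = 01111111010111111111111101011111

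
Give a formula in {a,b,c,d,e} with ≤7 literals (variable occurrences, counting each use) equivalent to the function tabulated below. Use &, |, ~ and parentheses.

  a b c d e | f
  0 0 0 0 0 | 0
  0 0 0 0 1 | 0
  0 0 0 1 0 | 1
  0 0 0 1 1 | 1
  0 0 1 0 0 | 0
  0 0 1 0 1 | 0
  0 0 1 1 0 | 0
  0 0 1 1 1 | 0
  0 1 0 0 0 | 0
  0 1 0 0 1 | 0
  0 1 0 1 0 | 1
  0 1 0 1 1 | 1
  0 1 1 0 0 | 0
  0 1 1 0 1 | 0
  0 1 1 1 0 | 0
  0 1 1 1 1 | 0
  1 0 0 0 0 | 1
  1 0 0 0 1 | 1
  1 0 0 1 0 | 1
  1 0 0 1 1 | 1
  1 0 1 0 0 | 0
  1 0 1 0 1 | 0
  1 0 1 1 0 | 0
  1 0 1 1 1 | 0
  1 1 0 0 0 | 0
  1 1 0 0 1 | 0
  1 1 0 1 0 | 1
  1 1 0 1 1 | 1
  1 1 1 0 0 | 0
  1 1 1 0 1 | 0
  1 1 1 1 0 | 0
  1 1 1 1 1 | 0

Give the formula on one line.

(~c & (d | (~b & a)))

  ~c = 11110000111100001111000011110000
  ~b = 11111111000000001111111100000000
  (~b & a) = 00000000000000001111111100000000
  (d | (~b & a)) = 00110011001100111111111100110011
  (~c & (d | (~b & a))) = 00110000001100001111000000110000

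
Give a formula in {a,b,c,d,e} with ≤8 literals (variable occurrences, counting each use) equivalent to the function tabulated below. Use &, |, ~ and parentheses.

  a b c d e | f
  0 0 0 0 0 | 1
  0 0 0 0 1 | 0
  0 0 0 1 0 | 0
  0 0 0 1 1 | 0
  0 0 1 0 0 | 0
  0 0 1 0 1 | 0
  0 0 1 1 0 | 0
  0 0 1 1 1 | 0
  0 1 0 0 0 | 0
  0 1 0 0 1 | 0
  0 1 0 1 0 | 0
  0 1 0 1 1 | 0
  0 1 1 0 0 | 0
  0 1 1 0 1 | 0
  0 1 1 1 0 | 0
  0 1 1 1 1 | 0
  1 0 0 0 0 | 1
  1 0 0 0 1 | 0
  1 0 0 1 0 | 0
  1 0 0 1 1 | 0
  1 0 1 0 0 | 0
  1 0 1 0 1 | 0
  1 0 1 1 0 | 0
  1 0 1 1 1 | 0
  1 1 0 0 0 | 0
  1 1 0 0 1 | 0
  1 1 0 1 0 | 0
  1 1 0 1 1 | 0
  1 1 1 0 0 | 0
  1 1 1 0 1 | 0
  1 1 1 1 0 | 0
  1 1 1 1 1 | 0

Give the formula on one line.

  ~b = 11111111000000001111111100000000
  ~e = 10101010101010101010101010101010
  ~c = 11110000111100001111000011110000
  ~d = 11001100110011001100110011001100
  (~c & ~d) = 11000000110000001100000011000000
  (~e & (~c & ~d)) = 10000000100000001000000010000000
  (e & b) = 00000000010101010000000001010101
  ((~e & (~c & ~d)) | (e & b)) = 10000000110101011000000011010101
  (~b & ((~e & (~c & ~d)) | (e & b))) = 10000000000000001000000000000000

(~b & ((~e & (~c & ~d)) | (e & b)))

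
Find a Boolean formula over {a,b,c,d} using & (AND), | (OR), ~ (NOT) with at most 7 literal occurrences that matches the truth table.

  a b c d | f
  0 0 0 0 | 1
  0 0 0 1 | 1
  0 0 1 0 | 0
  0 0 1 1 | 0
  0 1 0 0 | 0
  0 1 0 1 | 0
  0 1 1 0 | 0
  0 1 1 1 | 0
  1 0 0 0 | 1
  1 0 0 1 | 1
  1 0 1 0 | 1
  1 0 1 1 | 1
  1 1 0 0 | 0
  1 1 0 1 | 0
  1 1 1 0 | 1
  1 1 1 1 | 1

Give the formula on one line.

((c | ~b) & ((a & c) | ~c))

  ~b = 1111000011110000
  (c | ~b) = 1111001111110011
  (a & c) = 0000000000110011
  ~c = 1100110011001100
  ((a & c) | ~c) = 1100110011111111
  ((c | ~b) & ((a & c) | ~c)) = 1100000011110011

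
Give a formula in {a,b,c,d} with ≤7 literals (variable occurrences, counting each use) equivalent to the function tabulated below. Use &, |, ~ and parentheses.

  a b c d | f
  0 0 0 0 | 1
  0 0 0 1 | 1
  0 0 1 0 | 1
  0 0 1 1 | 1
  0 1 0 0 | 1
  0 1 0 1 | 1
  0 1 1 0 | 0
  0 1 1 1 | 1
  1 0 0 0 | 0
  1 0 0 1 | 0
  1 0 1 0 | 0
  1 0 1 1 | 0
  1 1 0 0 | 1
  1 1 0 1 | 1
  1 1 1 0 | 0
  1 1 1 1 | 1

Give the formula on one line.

  (d & b) = 0000010100000101
  ~c = 1100110011001100
  ~d = 1010101010101010
  (~c & ~d) = 1000100010001000
  ~b = 1111000011110000
  ((~c & ~d) | ~b) = 1111100011111000
  ~a = 1111111100000000
  (~a | b) = 1111111100001111
  (((~c & ~d) | ~b) & (~a | b)) = 1111100000001000
  ((d & b) | (((~c & ~d) | ~b) & (~a | b))) = 1111110100001101

((d & b) | (((~c & ~d) | ~b) & (~a | b)))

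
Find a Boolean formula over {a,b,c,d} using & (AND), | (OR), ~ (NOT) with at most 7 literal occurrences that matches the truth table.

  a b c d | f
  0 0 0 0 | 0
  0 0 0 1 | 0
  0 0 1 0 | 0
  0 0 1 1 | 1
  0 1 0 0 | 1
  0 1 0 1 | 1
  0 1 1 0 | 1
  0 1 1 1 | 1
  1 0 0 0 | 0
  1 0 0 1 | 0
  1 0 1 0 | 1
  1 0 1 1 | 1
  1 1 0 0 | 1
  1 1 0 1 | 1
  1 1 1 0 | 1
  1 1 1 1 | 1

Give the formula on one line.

(b | ((d & c) | (c & (~d & (d | a)))))

  (d & c) = 0001000100010001
  ~d = 1010101010101010
  (d | a) = 0101010111111111
  (~d & (d | a)) = 0000000010101010
  (c & (~d & (d | a))) = 0000000000100010
  ((d & c) | (c & (~d & (d | a)))) = 0001000100110011
  (b | ((d & c) | (c & (~d & (d | a))))) = 0001111100111111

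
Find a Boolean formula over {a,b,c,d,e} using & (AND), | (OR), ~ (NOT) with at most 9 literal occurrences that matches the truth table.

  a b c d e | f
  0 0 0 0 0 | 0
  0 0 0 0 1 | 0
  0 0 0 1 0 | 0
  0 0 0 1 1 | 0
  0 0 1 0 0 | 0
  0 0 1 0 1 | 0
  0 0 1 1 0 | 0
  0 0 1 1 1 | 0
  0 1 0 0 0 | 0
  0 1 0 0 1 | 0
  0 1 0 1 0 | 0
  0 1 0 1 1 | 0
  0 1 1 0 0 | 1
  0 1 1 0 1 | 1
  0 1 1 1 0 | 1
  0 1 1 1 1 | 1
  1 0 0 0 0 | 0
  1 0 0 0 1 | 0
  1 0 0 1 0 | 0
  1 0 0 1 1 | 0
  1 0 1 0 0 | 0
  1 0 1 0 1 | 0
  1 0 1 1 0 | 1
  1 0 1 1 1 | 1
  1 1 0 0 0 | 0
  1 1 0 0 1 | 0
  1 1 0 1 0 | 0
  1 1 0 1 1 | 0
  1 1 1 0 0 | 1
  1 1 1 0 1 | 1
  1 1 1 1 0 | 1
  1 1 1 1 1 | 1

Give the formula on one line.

  ~a = 11111111111111110000000000000000
  (~a & b) = 00000000111111110000000000000000
  ~c = 11110000111100001111000011110000
  (~c & b) = 00000000111100000000000011110000
  (a | (~c & b)) = 00000000111100001111111111111111
  ((~a & b) | (a | (~c & b))) = 00000000111111111111111111111111
  (b | d) = 00110011111111110011001111111111
  (((~a & b) | (a | (~c & b))) & (b | d)) = 00000000111111110011001111111111
  ((((~a & b) | (a | (~c & b))) & (b | d)) & c) = 00000000000011110000001100001111

((((~a & b) | (a | (~c & b))) & (b | d)) & c)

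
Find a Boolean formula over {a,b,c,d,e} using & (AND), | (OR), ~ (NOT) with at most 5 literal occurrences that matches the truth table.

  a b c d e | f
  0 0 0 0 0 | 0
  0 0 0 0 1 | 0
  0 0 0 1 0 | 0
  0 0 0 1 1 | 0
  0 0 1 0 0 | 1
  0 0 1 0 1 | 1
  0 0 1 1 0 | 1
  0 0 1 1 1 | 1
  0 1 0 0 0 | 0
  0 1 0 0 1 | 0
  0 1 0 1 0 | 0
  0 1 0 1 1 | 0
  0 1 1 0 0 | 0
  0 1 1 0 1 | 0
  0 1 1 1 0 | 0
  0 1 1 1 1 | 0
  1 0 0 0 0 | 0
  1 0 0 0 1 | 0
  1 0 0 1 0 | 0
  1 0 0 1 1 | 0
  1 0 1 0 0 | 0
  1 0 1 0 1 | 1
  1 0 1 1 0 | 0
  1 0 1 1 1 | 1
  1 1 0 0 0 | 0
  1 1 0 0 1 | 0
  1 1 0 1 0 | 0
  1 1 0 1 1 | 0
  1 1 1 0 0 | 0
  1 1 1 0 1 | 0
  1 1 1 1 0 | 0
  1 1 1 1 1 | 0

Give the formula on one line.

(((e | ~a) & c) & ~b)

  ~a = 11111111111111110000000000000000
  (e | ~a) = 11111111111111110101010101010101
  ((e | ~a) & c) = 00001111000011110000010100000101
  ~b = 11111111000000001111111100000000
  (((e | ~a) & c) & ~b) = 00001111000000000000010100000000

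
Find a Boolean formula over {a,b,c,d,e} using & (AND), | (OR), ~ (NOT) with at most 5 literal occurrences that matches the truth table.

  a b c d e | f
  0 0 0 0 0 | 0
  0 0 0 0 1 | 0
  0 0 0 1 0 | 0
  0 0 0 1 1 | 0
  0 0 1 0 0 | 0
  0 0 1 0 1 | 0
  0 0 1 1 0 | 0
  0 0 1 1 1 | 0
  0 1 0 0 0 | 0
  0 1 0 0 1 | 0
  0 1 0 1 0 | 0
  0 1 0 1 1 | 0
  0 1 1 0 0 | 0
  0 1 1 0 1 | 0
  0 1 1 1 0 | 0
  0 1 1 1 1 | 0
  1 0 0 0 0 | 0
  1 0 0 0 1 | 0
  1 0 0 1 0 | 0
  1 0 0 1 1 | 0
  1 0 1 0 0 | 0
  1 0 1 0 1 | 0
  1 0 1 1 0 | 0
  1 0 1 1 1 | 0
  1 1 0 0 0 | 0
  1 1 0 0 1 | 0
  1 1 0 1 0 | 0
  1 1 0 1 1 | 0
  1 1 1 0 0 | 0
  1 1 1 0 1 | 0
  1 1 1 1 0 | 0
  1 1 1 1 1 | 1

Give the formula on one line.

(d & (((b & e) & a) & c))

  (b & e) = 00000000010101010000000001010101
  ((b & e) & a) = 00000000000000000000000001010101
  (((b & e) & a) & c) = 00000000000000000000000000000101
  (d & (((b & e) & a) & c)) = 00000000000000000000000000000001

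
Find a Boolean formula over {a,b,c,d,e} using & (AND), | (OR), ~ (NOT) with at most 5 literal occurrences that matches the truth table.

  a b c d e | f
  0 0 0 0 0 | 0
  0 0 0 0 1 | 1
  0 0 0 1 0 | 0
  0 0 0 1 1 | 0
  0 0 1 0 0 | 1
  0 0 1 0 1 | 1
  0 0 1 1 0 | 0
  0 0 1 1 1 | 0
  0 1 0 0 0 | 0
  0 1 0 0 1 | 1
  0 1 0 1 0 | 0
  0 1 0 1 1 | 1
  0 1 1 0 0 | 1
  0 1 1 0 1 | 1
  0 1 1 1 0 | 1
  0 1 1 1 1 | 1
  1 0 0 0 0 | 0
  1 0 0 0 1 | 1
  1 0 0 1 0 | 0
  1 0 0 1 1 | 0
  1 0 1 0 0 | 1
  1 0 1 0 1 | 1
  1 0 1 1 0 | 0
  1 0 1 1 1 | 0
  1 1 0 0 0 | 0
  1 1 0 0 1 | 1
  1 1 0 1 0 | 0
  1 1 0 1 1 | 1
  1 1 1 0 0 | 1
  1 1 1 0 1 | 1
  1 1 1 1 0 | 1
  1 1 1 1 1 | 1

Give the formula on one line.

  ~d = 11001100110011001100110011001100
  (~d | b) = 11001100111111111100110011111111
  (c | e) = 01011111010111110101111101011111
  ((~d | b) & (c | e)) = 01001100010111110100110001011111

((~d | b) & (c | e))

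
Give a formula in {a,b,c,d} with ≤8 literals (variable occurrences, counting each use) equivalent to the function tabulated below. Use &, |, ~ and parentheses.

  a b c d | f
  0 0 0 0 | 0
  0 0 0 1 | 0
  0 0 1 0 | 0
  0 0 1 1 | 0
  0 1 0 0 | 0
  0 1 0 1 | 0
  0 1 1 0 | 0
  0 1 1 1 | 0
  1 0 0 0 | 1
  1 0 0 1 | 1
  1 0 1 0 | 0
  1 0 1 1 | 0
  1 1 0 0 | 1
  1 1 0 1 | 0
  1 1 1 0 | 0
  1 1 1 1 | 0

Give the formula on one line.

  ~c = 1100110011001100
  ~b = 1111000011110000
  (~c & ~b) = 1100000011000000
  ~a = 1111111100000000
  (b | ~a) = 1111111100001111
  ~d = 1010101010101010
  ((b | ~a) & ~d) = 1010101000001010
  (((b | ~a) & ~d) & ~c) = 1000100000001000
  ((~c & ~b) | (((b | ~a) & ~d) & ~c)) = 1100100011001000
  (a & ((~c & ~b) | (((b | ~a) & ~d) & ~c))) = 0000000011001000

(a & ((~c & ~b) | (((b | ~a) & ~d) & ~c)))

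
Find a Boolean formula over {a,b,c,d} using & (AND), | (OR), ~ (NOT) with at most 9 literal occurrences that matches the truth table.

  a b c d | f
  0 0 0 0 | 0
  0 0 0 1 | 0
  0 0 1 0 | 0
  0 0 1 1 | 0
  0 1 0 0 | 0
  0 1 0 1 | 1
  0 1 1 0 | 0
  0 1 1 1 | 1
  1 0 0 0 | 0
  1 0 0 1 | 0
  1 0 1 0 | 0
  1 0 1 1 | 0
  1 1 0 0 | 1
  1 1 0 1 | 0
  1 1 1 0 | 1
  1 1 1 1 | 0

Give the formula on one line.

  ~a = 1111111100000000
  (d | ~a) = 1111111101010101
  ~b = 1111000011110000
  (a & ~b) = 0000000011110000
  ((d | ~a) & (a & ~b)) = 0000000001010000
  (((d | ~a) & (a & ~b)) | b) = 0000111101011111
  ~d = 1010101010101010
  (~a | ~d) = 1111111110101010
  ((((d | ~a) & (a & ~b)) | b) & (~a | ~d)) = 0000111100001010
  (d | a) = 0101010111111111
  (((((d | ~a) & (a & ~b)) | b) & (~a | ~d)) & (d | a)) = 0000010100001010

(((((d | ~a) & (a & ~b)) | b) & (~a | ~d)) & (d | a))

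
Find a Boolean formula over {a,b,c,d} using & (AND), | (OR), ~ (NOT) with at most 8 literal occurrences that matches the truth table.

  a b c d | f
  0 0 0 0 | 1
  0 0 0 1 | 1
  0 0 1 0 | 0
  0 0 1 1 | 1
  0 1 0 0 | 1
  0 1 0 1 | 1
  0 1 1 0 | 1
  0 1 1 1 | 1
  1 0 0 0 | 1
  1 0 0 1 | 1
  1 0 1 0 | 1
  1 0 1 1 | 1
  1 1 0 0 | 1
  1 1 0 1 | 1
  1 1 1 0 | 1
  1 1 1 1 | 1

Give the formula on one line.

  ~c = 1100110011001100
  ~d = 1010101010101010
  (b & ~d) = 0000101000001010
  ((b & ~d) | a) = 0000101011111111
  (~c | ((b & ~d) | a)) = 1100111011111111
  ((~c | ((b & ~d) | a)) | d) = 1101111111111111

((~c | ((b & ~d) | a)) | d)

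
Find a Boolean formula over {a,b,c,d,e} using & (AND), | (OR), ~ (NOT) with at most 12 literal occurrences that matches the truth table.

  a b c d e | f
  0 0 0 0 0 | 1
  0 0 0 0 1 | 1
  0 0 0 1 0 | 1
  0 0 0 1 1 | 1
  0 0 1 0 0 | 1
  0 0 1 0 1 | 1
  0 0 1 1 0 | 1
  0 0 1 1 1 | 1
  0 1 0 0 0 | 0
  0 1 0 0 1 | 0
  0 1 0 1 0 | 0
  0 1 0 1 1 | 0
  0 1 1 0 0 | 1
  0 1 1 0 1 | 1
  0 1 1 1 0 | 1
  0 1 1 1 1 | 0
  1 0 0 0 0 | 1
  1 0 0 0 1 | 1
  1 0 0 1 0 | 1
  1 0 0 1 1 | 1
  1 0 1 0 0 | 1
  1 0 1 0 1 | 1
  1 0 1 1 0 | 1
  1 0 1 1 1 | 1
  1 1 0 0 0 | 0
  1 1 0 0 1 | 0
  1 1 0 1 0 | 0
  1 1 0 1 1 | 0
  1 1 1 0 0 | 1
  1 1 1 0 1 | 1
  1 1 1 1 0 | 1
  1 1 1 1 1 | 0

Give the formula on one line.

  (c | e) = 01011111010111110101111101011111
  ~b = 11111111000000001111111100000000
  (~b & d) = 00110011000000000011001100000000
  ((c | e) | (~b & d)) = 01111111010111110111111101011111
  ~e = 10101010101010101010101010101010
  (((c | e) | (~b & d)) & ~e) = 00101010000010100010101000001010
  ~d = 11001100110011001100110011001100
  (c | d) = 00111111001111110011111100111111
  (~d & (c | d)) = 00001100000011000000110000001100
  (~b | (~d & (c | d))) = 11111111000011001111111100001100
  ((((c | e) | (~b & d)) & ~e) | (~b | (~d & (c | d)))) = 11111111000011101111111100001110

((((c | e) | (~b & d)) & ~e) | (~b | (~d & (c | d))))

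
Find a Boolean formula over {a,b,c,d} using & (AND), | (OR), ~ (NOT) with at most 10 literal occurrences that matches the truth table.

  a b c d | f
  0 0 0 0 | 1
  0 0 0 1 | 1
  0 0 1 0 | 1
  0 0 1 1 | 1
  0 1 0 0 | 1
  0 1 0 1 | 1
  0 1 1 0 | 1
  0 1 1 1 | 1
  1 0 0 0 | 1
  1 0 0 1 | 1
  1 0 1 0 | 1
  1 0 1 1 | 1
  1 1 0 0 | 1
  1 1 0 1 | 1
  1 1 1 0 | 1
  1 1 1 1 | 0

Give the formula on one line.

  ~d = 1010101010101010
  ~c = 1100110011001100
  (~c & ~d) = 1000100010001000
  ~b = 1111000011110000
  (a | ~b) = 1111000011111111
  ((~c & ~d) | (a | ~b)) = 1111100011111111
  (~d & ((~c & ~d) | (a | ~b))) = 1010100010101010
  (d & ~c) = 0100010001000100
  ~a = 1111111100000000
  ((d & ~c) | ~a) = 1111111101000100
  (~b | ((d & ~c) | ~a)) = 1111111111110100
  ((~d & ((~c & ~d) | (a | ~b))) | (~b | ((d & ~c) | ~a))) = 1111111111111110

((~d & ((~c & ~d) | (a | ~b))) | (~b | ((d & ~c) | ~a)))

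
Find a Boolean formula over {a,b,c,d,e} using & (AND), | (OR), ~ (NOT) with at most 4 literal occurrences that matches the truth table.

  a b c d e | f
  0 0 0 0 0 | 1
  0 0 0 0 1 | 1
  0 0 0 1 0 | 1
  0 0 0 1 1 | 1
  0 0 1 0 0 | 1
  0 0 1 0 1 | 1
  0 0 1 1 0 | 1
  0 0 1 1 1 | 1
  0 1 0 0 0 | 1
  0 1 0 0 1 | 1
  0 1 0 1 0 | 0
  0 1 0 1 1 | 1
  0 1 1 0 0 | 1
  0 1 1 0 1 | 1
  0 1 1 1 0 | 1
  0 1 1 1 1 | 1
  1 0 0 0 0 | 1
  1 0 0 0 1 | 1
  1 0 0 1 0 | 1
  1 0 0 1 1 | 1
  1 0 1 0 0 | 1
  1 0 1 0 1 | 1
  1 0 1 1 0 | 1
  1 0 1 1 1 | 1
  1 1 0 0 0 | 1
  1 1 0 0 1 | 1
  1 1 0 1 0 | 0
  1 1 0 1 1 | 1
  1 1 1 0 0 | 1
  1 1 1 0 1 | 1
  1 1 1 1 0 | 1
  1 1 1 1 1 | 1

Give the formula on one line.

  ~b = 11111111000000001111111100000000
  (c | ~b) = 11111111000011111111111100001111
  ~d = 11001100110011001100110011001100
  (e | ~d) = 11011101110111011101110111011101
  ((c | ~b) | (e | ~d)) = 11111111110111111111111111011111

((c | ~b) | (e | ~d))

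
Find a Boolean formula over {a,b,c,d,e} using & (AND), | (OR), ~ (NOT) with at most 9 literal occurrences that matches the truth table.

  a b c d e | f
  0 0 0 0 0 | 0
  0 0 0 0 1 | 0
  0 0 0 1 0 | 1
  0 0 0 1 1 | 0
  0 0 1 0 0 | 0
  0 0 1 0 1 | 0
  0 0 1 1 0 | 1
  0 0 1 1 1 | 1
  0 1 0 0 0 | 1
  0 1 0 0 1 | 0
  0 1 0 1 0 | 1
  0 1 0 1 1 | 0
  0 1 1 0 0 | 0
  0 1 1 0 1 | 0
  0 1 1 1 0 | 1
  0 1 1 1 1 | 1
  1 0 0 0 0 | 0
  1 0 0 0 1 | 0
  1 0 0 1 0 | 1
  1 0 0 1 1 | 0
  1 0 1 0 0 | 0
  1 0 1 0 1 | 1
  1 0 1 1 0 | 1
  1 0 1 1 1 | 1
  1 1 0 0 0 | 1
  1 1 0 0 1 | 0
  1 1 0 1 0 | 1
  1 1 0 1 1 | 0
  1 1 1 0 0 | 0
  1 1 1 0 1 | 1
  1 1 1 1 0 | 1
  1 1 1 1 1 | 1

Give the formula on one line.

  (e | d) = 01110111011101110111011101110111
  ((e | d) & a) = 00000000000000000111011101110111
  ~c = 11110000111100001111000011110000
  (~c & b) = 00000000111100000000000011110000
  ((~c & b) | d) = 00110011111100110011001111110011
  (((e | d) & a) | ((~c & b) | d)) = 00110011111100110111011111110111
  ~e = 10101010101010101010101010101010
  (c | ~e) = 10101111101011111010111110101111
  ((((e | d) & a) | ((~c & b) | d)) & (c | ~e)) = 00100011101000110010011110100111

((((e | d) & a) | ((~c & b) | d)) & (c | ~e))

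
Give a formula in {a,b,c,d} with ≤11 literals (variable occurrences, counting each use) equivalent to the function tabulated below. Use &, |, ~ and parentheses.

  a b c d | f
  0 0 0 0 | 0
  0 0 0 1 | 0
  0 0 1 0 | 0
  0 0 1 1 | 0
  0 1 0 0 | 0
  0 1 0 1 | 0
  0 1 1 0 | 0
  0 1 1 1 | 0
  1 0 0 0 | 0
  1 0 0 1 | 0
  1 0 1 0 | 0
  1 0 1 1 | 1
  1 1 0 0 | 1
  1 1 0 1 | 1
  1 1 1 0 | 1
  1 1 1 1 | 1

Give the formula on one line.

  (a & d) = 0000000001010101
  ((a & d) | b) = 0000111101011111
  ~c = 1100110011001100
  (~c | d) = 1101110111011101
  (a | (~c | d)) = 1101110111111111
  (((a & d) | b) & (a | (~c | d))) = 0000110101011111
  (b | c) = 0011111100111111
  ((b | c) & a) = 0000000000111111
  ((((a & d) | b) & (a | (~c | d))) & ((b | c) & a)) = 0000000000011111

((((a & d) | b) & (a | (~c | d))) & ((b | c) & a))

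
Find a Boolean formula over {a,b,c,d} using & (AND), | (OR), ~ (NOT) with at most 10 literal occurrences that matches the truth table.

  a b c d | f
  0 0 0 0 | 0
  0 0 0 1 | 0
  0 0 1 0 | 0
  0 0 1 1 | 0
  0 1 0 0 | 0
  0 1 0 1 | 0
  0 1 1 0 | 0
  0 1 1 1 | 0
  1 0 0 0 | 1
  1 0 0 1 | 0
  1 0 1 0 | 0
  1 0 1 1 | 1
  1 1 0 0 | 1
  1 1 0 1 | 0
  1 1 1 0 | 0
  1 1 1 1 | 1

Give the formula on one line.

  ~c = 1100110011001100
  ~d = 1010101010101010
  (~c & ~d) = 1000100010001000
  ((~c & ~d) | c) = 1011101110111011
  (((~c & ~d) | c) & a) = 0000000010111011
  (a & d) = 0000000001010101
  ((a & d) | ~c) = 1100110011011101
  ((((~c & ~d) | c) & a) & ((a & d) | ~c)) = 0000000010011001

((((~c & ~d) | c) & a) & ((a & d) | ~c))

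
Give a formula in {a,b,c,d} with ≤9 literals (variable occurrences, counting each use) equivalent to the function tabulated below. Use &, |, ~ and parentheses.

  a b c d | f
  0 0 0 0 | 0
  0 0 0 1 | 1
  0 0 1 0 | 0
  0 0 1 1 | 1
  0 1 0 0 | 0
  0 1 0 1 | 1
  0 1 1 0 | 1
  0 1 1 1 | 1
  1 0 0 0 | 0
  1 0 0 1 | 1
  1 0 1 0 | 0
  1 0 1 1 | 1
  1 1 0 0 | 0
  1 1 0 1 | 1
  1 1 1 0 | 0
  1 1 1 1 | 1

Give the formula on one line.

  (a & b) = 0000000000001111
  (c | (a & b)) = 0011001100111111
  ~a = 1111111100000000
  (~a & b) = 0000111100000000
  ((c | (a & b)) & (~a & b)) = 0000001100000000
  (((c | (a & b)) & (~a & b)) | d) = 0101011101010101

(((c | (a & b)) & (~a & b)) | d)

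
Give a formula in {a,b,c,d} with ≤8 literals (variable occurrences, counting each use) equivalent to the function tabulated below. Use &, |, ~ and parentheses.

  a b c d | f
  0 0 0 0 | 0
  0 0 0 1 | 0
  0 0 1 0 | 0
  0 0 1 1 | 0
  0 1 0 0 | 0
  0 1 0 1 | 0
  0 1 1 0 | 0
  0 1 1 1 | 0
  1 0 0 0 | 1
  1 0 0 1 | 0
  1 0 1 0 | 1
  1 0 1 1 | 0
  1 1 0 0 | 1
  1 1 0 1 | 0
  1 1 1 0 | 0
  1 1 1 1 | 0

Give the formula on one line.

  ~c = 1100110011001100
  ~b = 1111000011110000
  (~c | ~b) = 1111110011111100
  ~d = 1010101010101010
  ((~c | ~b) & ~d) = 1010100010101000
  (a & ~d) = 0000000010101010
  (((~c | ~b) & ~d) & (a & ~d)) = 0000000010101000

(((~c | ~b) & ~d) & (a & ~d))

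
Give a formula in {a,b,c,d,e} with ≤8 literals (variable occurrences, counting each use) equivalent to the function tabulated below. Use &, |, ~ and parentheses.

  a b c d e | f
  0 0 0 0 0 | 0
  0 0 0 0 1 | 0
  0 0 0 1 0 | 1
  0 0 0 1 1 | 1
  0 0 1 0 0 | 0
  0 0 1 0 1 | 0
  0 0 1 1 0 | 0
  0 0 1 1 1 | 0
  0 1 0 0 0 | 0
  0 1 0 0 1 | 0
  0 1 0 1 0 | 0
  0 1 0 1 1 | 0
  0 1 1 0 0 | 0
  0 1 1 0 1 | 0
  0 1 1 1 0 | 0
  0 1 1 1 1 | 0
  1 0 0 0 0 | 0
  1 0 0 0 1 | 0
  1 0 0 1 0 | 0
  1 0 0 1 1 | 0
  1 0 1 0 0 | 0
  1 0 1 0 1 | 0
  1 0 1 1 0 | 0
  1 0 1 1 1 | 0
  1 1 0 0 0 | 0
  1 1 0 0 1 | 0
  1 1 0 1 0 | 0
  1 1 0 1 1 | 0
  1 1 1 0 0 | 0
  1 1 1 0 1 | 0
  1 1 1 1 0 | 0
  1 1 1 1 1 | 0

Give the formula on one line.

  ~c = 11110000111100001111000011110000
  ~b = 11111111000000001111111100000000
  (~c & ~b) = 11110000000000001111000000000000
  ~a = 11111111111111110000000000000000
  (b | d) = 00110011111111110011001111111111
  (~a & (b | d)) = 00110011111111110000000000000000
  ((~c & ~b) & (~a & (b | d))) = 00110000000000000000000000000000

((~c & ~b) & (~a & (b | d)))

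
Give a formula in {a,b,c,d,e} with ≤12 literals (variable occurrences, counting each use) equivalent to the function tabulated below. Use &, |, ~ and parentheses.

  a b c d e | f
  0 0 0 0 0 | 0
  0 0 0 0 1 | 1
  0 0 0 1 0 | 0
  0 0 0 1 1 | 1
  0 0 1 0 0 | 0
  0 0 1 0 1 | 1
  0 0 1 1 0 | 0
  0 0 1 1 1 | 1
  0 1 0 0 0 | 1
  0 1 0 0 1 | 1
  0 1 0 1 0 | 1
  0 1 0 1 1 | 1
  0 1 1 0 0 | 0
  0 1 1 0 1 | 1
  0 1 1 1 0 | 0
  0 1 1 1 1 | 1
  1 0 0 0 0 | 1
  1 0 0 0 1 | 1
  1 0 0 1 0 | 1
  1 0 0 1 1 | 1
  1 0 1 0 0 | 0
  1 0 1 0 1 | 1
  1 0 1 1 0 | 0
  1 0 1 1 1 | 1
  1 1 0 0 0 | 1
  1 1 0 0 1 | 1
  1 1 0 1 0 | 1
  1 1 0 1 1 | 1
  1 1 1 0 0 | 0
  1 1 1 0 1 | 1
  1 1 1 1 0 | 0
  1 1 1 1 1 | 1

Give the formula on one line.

  (a | b) = 00000000111111111111111111111111
  ~b = 11111111000000001111111100000000
  ~c = 11110000111100001111000011110000
  (~b & ~c) = 11110000000000001111000000000000
  (c | (~b & ~c)) = 11111111000011111111111100001111
  ((c | (~b & ~c)) & ~c) = 11110000000000001111000000000000
  ((a | b) & ((c | (~b & ~c)) & ~c)) = 00000000000000001111000000000000
  (~c & b) = 00000000111100000000000011110000
  (((a | b) & ((c | (~b & ~c)) & ~c)) | (~c & b)) = 00000000111100001111000011110000
  ((((a | b) & ((c | (~b & ~c)) & ~c)) | (~c & b)) | e) = 01010101111101011111010111110101

((((a | b) & ((c | (~b & ~c)) & ~c)) | (~c & b)) | e)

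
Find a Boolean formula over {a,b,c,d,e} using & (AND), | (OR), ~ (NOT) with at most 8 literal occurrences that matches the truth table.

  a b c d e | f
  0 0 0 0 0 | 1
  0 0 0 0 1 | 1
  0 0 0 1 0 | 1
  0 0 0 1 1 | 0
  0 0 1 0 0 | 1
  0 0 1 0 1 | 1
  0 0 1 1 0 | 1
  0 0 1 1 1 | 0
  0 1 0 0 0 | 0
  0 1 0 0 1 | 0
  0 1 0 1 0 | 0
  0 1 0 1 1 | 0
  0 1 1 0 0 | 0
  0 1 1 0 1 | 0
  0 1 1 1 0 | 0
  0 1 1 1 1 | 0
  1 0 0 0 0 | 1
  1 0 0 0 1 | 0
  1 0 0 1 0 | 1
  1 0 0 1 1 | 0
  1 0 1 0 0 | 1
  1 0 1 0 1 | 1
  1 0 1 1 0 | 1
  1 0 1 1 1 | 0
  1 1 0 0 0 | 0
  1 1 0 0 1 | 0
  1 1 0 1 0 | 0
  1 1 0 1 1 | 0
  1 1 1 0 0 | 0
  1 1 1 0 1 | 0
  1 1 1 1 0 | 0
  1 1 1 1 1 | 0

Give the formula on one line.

((~b & ~e) | (((~e | ~a) | (e & c)) & (~d & ~b)))

  ~b = 11111111000000001111111100000000
  ~e = 10101010101010101010101010101010
  (~b & ~e) = 10101010000000001010101000000000
  ~a = 11111111111111110000000000000000
  (~e | ~a) = 11111111111111111010101010101010
  (e & c) = 00000101000001010000010100000101
  ((~e | ~a) | (e & c)) = 11111111111111111010111110101111
  ~d = 11001100110011001100110011001100
  (~d & ~b) = 11001100000000001100110000000000
  (((~e | ~a) | (e & c)) & (~d & ~b)) = 11001100000000001000110000000000
  ((~b & ~e) | (((~e | ~a) | (e & c)) & (~d & ~b))) = 11101110000000001010111000000000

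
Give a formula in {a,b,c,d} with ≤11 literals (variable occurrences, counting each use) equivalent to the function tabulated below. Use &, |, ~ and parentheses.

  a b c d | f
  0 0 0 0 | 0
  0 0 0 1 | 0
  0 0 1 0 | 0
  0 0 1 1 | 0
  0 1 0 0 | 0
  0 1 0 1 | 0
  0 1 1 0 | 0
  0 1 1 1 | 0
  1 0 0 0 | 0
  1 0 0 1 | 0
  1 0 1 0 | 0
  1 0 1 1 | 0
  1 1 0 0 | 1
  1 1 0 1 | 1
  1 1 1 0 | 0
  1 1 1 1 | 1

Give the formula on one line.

((((a | c) & (d & b)) | ((~b & ~a) | ~c)) & (a & b))

  (a | c) = 0011001111111111
  (d & b) = 0000010100000101
  ((a | c) & (d & b)) = 0000000100000101
  ~b = 1111000011110000
  ~a = 1111111100000000
  (~b & ~a) = 1111000000000000
  ~c = 1100110011001100
  ((~b & ~a) | ~c) = 1111110011001100
  (((a | c) & (d & b)) | ((~b & ~a) | ~c)) = 1111110111001101
  (a & b) = 0000000000001111
  ((((a | c) & (d & b)) | ((~b & ~a) | ~c)) & (a & b)) = 0000000000001101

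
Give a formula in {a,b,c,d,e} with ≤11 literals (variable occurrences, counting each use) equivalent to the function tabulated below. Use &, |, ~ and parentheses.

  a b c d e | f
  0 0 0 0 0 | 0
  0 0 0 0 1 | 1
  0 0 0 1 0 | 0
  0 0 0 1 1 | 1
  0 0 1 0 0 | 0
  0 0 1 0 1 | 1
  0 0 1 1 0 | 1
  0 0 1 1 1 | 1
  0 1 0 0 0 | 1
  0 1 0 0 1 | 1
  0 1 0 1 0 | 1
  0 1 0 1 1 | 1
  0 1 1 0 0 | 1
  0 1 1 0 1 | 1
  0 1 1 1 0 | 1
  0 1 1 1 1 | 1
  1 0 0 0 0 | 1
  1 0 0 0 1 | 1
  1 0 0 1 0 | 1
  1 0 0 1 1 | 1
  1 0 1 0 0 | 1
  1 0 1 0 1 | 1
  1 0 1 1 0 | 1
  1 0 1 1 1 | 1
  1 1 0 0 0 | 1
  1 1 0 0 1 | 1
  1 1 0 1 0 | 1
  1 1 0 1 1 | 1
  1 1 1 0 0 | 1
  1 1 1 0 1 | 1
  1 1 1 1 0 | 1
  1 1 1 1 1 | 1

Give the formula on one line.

(e | (((b & ~a) | a) | (((~b & d) | (d & b)) & c)))

  ~a = 11111111111111110000000000000000
  (b & ~a) = 00000000111111110000000000000000
  ((b & ~a) | a) = 00000000111111111111111111111111
  ~b = 11111111000000001111111100000000
  (~b & d) = 00110011000000000011001100000000
  (d & b) = 00000000001100110000000000110011
  ((~b & d) | (d & b)) = 00110011001100110011001100110011
  (((~b & d) | (d & b)) & c) = 00000011000000110000001100000011
  (((b & ~a) | a) | (((~b & d) | (d & b)) & c)) = 00000011111111111111111111111111
  (e | (((b & ~a) | a) | (((~b & d) | (d & b)) & c))) = 01010111111111111111111111111111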